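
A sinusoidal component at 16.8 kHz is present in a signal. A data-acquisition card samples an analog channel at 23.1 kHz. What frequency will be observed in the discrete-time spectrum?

6.3 kHz

16.8 kHz > fs/2 = 11.55 kHz, folds to fs − 16.8 kHz = 6.3 kHz.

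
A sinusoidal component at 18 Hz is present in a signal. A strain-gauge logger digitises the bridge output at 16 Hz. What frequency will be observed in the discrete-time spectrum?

2 Hz

18 Hz mod fs = 2 Hz.
2 Hz ≤ fs/2 = 8 Hz, appears at 2 Hz.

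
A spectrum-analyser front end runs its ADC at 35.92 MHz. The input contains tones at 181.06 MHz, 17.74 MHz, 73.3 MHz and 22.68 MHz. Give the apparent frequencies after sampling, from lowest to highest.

1.46 MHz, 13.24 MHz, 17.74 MHz

fs/2 = 17.96 MHz.
181.06 MHz mod fs = 1.46 MHz.
1.46 MHz ≤ fs/2 = 17.96 MHz, appears at 1.46 MHz.
17.74 MHz ≤ fs/2 = 17.96 MHz, passes unchanged.
73.3 MHz mod fs = 1.46 MHz.
1.46 MHz ≤ fs/2 = 17.96 MHz, appears at 1.46 MHz.
22.68 MHz > fs/2 = 17.96 MHz, folds to fs − 22.68 MHz = 13.24 MHz.
Distinct values: {1.46 MHz, 13.24 MHz, 17.74 MHz}.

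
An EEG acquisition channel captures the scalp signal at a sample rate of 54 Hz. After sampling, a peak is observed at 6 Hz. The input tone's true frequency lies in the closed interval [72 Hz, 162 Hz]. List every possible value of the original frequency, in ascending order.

102 Hz, 114 Hz, 156 Hz

Frequencies that alias to 6 Hz are k·fs ± 6 Hz for integer k ≥ 0.
k=0: 6 Hz.
k=1: 48 Hz, 60 Hz.
k=2: 102 Hz, 114 Hz.
k=3: 156 Hz, 168 Hz.
k=4: 210 Hz, 222 Hz.
Within [72 Hz, 162 Hz]: 102 Hz, 114 Hz, 156 Hz.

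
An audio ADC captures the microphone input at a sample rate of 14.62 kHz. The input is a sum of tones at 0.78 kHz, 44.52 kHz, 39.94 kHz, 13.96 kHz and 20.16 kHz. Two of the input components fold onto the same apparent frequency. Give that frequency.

fs/2 = 7.31 kHz.
0.78 kHz ≤ fs/2 = 7.31 kHz, passes unchanged.
44.52 kHz mod fs = 0.66 kHz.
0.66 kHz ≤ fs/2 = 7.31 kHz, appears at 0.66 kHz.
39.94 kHz mod fs = 10.7 kHz.
10.7 kHz > fs/2 = 7.31 kHz, folds to fs − 10.7 kHz = 3.92 kHz.
13.96 kHz > fs/2 = 7.31 kHz, folds to fs − 13.96 kHz = 0.66 kHz.
20.16 kHz mod fs = 5.54 kHz.
5.54 kHz ≤ fs/2 = 7.31 kHz, appears at 5.54 kHz.
13.96 kHz and 44.52 kHz both map to 0.66 kHz.

0.66 kHz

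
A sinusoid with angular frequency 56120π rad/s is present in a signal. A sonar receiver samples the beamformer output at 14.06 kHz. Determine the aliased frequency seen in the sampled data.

0.06 kHz

ω = 56120π rad/s → f = ω/(2π) = 28060 Hz = 28.06 kHz.
28.06 kHz mod fs = 14 kHz.
14 kHz > fs/2 = 7.03 kHz, folds to fs − 14 kHz = 0.06 kHz.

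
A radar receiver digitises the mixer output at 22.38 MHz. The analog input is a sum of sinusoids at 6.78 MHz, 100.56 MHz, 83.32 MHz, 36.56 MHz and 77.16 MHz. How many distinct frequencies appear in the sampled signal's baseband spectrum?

5

fs/2 = 11.19 MHz.
6.78 MHz ≤ fs/2 = 11.19 MHz, passes unchanged.
100.56 MHz mod fs = 11.04 MHz.
11.04 MHz ≤ fs/2 = 11.19 MHz, appears at 11.04 MHz.
83.32 MHz mod fs = 16.18 MHz.
16.18 MHz > fs/2 = 11.19 MHz, folds to fs − 16.18 MHz = 6.2 MHz.
36.56 MHz mod fs = 14.18 MHz.
14.18 MHz > fs/2 = 11.19 MHz, folds to fs − 14.18 MHz = 8.2 MHz.
77.16 MHz mod fs = 10.02 MHz.
10.02 MHz ≤ fs/2 = 11.19 MHz, appears at 10.02 MHz.
Distinct values: {6.2 MHz, 6.78 MHz, 8.2 MHz, 10.02 MHz, 11.04 MHz} → 5.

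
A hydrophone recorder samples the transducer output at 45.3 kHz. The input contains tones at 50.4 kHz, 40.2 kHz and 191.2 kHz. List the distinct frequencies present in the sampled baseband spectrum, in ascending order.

5.1 kHz, 10 kHz

fs/2 = 22.65 kHz.
50.4 kHz mod fs = 5.1 kHz.
5.1 kHz ≤ fs/2 = 22.65 kHz, appears at 5.1 kHz.
40.2 kHz > fs/2 = 22.65 kHz, folds to fs − 40.2 kHz = 5.1 kHz.
191.2 kHz mod fs = 10 kHz.
10 kHz ≤ fs/2 = 22.65 kHz, appears at 10 kHz.
Distinct values: {5.1 kHz, 10 kHz}.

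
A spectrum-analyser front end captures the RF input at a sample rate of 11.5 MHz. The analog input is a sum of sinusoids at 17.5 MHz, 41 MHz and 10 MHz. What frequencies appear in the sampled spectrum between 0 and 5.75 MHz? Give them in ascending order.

1.5 MHz, 5 MHz, 5.5 MHz

fs/2 = 5.75 MHz.
17.5 MHz mod fs = 6 MHz.
6 MHz > fs/2 = 5.75 MHz, folds to fs − 6 MHz = 5.5 MHz.
41 MHz mod fs = 6.5 MHz.
6.5 MHz > fs/2 = 5.75 MHz, folds to fs − 6.5 MHz = 5 MHz.
10 MHz > fs/2 = 5.75 MHz, folds to fs − 10 MHz = 1.5 MHz.
Distinct values: {1.5 MHz, 5 MHz, 5.5 MHz}.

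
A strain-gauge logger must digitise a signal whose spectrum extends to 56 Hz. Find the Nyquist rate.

112 Hz

Nyquist rate = 2 × 56 Hz = 112 Hz.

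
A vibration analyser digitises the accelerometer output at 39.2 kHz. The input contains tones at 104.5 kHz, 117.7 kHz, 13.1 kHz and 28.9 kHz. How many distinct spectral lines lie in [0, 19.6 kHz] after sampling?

3

fs/2 = 19.6 kHz.
104.5 kHz mod fs = 26.1 kHz.
26.1 kHz > fs/2 = 19.6 kHz, folds to fs − 26.1 kHz = 13.1 kHz.
117.7 kHz mod fs = 0.1 kHz.
0.1 kHz ≤ fs/2 = 19.6 kHz, appears at 0.1 kHz.
13.1 kHz ≤ fs/2 = 19.6 kHz, passes unchanged.
28.9 kHz > fs/2 = 19.6 kHz, folds to fs − 28.9 kHz = 10.3 kHz.
Distinct values: {0.1 kHz, 10.3 kHz, 13.1 kHz} → 3.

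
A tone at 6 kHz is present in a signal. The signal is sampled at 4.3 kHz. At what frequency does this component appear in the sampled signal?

1.7 kHz

6 kHz mod fs = 1.7 kHz.
1.7 kHz ≤ fs/2 = 2.15 kHz, appears at 1.7 kHz.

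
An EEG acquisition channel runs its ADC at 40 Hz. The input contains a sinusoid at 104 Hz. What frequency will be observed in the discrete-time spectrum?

16 Hz

104 Hz mod fs = 24 Hz.
24 Hz > fs/2 = 20 Hz, folds to fs − 24 Hz = 16 Hz.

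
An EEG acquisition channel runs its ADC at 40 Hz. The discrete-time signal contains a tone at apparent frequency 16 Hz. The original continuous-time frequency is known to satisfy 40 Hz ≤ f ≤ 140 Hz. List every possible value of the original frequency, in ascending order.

56 Hz, 64 Hz, 96 Hz, 104 Hz, 136 Hz

Frequencies that alias to 16 Hz are k·fs ± 16 Hz for integer k ≥ 0.
k=0: 16 Hz.
k=1: 24 Hz, 56 Hz.
k=2: 64 Hz, 96 Hz.
k=3: 104 Hz, 136 Hz.
k=4: 144 Hz, 176 Hz.
Within [40 Hz, 140 Hz]: 56 Hz, 64 Hz, 96 Hz, 104 Hz, 136 Hz.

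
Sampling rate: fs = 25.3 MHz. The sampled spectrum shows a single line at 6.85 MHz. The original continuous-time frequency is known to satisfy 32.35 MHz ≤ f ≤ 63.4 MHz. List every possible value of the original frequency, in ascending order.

Frequencies that alias to 6.85 MHz are k·fs ± 6.85 MHz for integer k ≥ 0.
k=0: 6.85 MHz.
k=1: 18.45 MHz, 32.15 MHz.
k=2: 43.75 MHz, 57.45 MHz.
k=3: 69.05 MHz, 82.75 MHz.
Within [32.35 MHz, 63.4 MHz]: 43.75 MHz, 57.45 MHz.

43.75 MHz, 57.45 MHz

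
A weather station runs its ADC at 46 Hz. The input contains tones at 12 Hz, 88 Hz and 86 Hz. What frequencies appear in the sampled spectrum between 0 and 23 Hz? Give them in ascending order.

fs/2 = 23 Hz.
12 Hz ≤ fs/2 = 23 Hz, passes unchanged.
88 Hz mod fs = 42 Hz.
42 Hz > fs/2 = 23 Hz, folds to fs − 42 Hz = 4 Hz.
86 Hz mod fs = 40 Hz.
40 Hz > fs/2 = 23 Hz, folds to fs − 40 Hz = 6 Hz.
Distinct values: {4 Hz, 6 Hz, 12 Hz}.

4 Hz, 6 Hz, 12 Hz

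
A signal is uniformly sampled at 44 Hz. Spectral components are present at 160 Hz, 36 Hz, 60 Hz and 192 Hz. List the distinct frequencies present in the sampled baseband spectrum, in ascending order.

8 Hz, 16 Hz

fs/2 = 22 Hz.
160 Hz mod fs = 28 Hz.
28 Hz > fs/2 = 22 Hz, folds to fs − 28 Hz = 16 Hz.
36 Hz > fs/2 = 22 Hz, folds to fs − 36 Hz = 8 Hz.
60 Hz mod fs = 16 Hz.
16 Hz ≤ fs/2 = 22 Hz, appears at 16 Hz.
192 Hz mod fs = 16 Hz.
16 Hz ≤ fs/2 = 22 Hz, appears at 16 Hz.
Distinct values: {8 Hz, 16 Hz}.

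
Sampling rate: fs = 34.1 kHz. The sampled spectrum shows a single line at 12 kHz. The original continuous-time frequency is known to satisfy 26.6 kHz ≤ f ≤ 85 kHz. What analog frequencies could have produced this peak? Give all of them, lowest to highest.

46.1 kHz, 56.2 kHz, 80.2 kHz

Frequencies that alias to 12 kHz are k·fs ± 12 kHz for integer k ≥ 0.
k=0: 12 kHz.
k=1: 22.1 kHz, 46.1 kHz.
k=2: 56.2 kHz, 80.2 kHz.
k=3: 90.3 kHz, 114.3 kHz.
Within [26.6 kHz, 85 kHz]: 46.1 kHz, 56.2 kHz, 80.2 kHz.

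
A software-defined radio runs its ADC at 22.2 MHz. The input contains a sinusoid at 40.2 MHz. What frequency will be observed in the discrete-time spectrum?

4.2 MHz

40.2 MHz mod fs = 18 MHz.
18 MHz > fs/2 = 11.1 MHz, folds to fs − 18 MHz = 4.2 MHz.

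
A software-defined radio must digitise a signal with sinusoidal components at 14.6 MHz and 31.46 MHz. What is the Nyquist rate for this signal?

Highest-frequency component: 31.46 MHz.
Nyquist rate = 2 × 31.46 MHz = 62.92 MHz.

62.92 MHz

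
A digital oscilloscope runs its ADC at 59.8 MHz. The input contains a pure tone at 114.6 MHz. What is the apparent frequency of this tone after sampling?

114.6 MHz mod fs = 54.8 MHz.
54.8 MHz > fs/2 = 29.9 MHz, folds to fs − 54.8 MHz = 5 MHz.

5 MHz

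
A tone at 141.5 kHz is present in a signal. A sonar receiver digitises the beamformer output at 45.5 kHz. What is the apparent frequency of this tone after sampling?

141.5 kHz mod fs = 5 kHz.
5 kHz ≤ fs/2 = 22.75 kHz, appears at 5 kHz.

5 kHz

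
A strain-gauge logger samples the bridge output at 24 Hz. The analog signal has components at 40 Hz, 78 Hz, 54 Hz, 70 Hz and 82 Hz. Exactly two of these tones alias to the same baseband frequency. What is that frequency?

fs/2 = 12 Hz.
40 Hz mod fs = 16 Hz.
16 Hz > fs/2 = 12 Hz, folds to fs − 16 Hz = 8 Hz.
78 Hz mod fs = 6 Hz.
6 Hz ≤ fs/2 = 12 Hz, appears at 6 Hz.
54 Hz mod fs = 6 Hz.
6 Hz ≤ fs/2 = 12 Hz, appears at 6 Hz.
70 Hz mod fs = 22 Hz.
22 Hz > fs/2 = 12 Hz, folds to fs − 22 Hz = 2 Hz.
82 Hz mod fs = 10 Hz.
10 Hz ≤ fs/2 = 12 Hz, appears at 10 Hz.
54 Hz and 78 Hz both map to 6 Hz.

6 Hz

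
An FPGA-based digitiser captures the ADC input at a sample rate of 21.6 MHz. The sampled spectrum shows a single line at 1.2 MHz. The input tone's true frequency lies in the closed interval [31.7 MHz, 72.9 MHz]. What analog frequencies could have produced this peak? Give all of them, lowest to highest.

42 MHz, 44.4 MHz, 63.6 MHz, 66 MHz

Frequencies that alias to 1.2 MHz are k·fs ± 1.2 MHz for integer k ≥ 0.
k=0: 1.2 MHz.
k=1: 20.4 MHz, 22.8 MHz.
k=2: 42 MHz, 44.4 MHz.
k=3: 63.6 MHz, 66 MHz.
k=4: 85.2 MHz, 87.6 MHz.
Within [31.7 MHz, 72.9 MHz]: 42 MHz, 44.4 MHz, 63.6 MHz, 66 MHz.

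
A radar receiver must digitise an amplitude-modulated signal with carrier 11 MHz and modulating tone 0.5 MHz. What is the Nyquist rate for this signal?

23 MHz

AM sidebands sit at fc ± fm = 10.5 MHz and 11.5 MHz.
Highest-frequency component: 11.5 MHz.
Nyquist rate = 2 × 11.5 MHz = 23 MHz.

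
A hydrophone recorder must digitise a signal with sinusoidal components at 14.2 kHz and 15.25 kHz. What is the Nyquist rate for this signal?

Highest-frequency component: 15.25 kHz.
Nyquist rate = 2 × 15.25 kHz = 30.5 kHz.

30.5 kHz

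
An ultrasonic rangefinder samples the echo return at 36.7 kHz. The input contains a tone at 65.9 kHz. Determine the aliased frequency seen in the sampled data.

7.5 kHz

65.9 kHz mod fs = 29.2 kHz.
29.2 kHz > fs/2 = 18.35 kHz, folds to fs − 29.2 kHz = 7.5 kHz.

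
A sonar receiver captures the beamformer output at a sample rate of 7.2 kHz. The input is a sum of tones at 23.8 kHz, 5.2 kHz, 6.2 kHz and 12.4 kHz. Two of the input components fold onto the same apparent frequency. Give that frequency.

fs/2 = 3.6 kHz.
23.8 kHz mod fs = 2.2 kHz.
2.2 kHz ≤ fs/2 = 3.6 kHz, appears at 2.2 kHz.
5.2 kHz > fs/2 = 3.6 kHz, folds to fs − 5.2 kHz = 2 kHz.
6.2 kHz > fs/2 = 3.6 kHz, folds to fs − 6.2 kHz = 1 kHz.
12.4 kHz mod fs = 5.2 kHz.
5.2 kHz > fs/2 = 3.6 kHz, folds to fs − 5.2 kHz = 2 kHz.
5.2 kHz and 12.4 kHz both map to 2 kHz.

2 kHz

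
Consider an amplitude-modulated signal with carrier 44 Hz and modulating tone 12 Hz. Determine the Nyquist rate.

AM sidebands sit at fc ± fm = 32 Hz and 56 Hz.
Highest-frequency component: 56 Hz.
Nyquist rate = 2 × 56 Hz = 112 Hz.

112 Hz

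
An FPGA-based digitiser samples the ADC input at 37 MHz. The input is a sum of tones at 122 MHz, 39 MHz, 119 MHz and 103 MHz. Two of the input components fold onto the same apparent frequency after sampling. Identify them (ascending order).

103 MHz, 119 MHz

fs/2 = 18.5 MHz.
122 MHz mod fs = 11 MHz.
11 MHz ≤ fs/2 = 18.5 MHz, appears at 11 MHz.
39 MHz mod fs = 2 MHz.
2 MHz ≤ fs/2 = 18.5 MHz, appears at 2 MHz.
119 MHz mod fs = 8 MHz.
8 MHz ≤ fs/2 = 18.5 MHz, appears at 8 MHz.
103 MHz mod fs = 29 MHz.
29 MHz > fs/2 = 18.5 MHz, folds to fs − 29 MHz = 8 MHz.
103 MHz and 119 MHz both map to 8 MHz.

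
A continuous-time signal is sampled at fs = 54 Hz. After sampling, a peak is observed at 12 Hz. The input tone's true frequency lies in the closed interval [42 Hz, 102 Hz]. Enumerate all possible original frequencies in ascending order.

42 Hz, 66 Hz, 96 Hz

Frequencies that alias to 12 Hz are k·fs ± 12 Hz for integer k ≥ 0.
k=0: 12 Hz.
k=1: 42 Hz, 66 Hz.
k=2: 96 Hz, 120 Hz.
k=3: 150 Hz, 174 Hz.
Within [42 Hz, 102 Hz]: 42 Hz, 66 Hz, 96 Hz.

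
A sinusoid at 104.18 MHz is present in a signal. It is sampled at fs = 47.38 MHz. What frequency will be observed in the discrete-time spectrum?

104.18 MHz mod fs = 9.42 MHz.
9.42 MHz ≤ fs/2 = 23.69 MHz, appears at 9.42 MHz.

9.42 MHz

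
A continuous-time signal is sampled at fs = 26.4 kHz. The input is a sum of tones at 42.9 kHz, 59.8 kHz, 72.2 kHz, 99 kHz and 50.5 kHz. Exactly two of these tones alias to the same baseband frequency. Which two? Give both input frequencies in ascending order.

fs/2 = 13.2 kHz.
42.9 kHz mod fs = 16.5 kHz.
16.5 kHz > fs/2 = 13.2 kHz, folds to fs − 16.5 kHz = 9.9 kHz.
59.8 kHz mod fs = 7 kHz.
7 kHz ≤ fs/2 = 13.2 kHz, appears at 7 kHz.
72.2 kHz mod fs = 19.4 kHz.
19.4 kHz > fs/2 = 13.2 kHz, folds to fs − 19.4 kHz = 7 kHz.
99 kHz mod fs = 19.8 kHz.
19.8 kHz > fs/2 = 13.2 kHz, folds to fs − 19.8 kHz = 6.6 kHz.
50.5 kHz mod fs = 24.1 kHz.
24.1 kHz > fs/2 = 13.2 kHz, folds to fs − 24.1 kHz = 2.3 kHz.
59.8 kHz and 72.2 kHz both map to 7 kHz.

59.8 kHz, 72.2 kHz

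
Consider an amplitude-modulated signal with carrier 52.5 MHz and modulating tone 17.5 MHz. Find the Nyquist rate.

140 MHz

AM sidebands sit at fc ± fm = 35 MHz and 70 MHz.
Highest-frequency component: 70 MHz.
Nyquist rate = 2 × 70 MHz = 140 MHz.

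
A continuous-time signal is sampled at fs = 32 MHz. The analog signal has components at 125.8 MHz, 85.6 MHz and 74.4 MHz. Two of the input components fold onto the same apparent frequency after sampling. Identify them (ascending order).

fs/2 = 16 MHz.
125.8 MHz mod fs = 29.8 MHz.
29.8 MHz > fs/2 = 16 MHz, folds to fs − 29.8 MHz = 2.2 MHz.
85.6 MHz mod fs = 21.6 MHz.
21.6 MHz > fs/2 = 16 MHz, folds to fs − 21.6 MHz = 10.4 MHz.
74.4 MHz mod fs = 10.4 MHz.
10.4 MHz ≤ fs/2 = 16 MHz, appears at 10.4 MHz.
74.4 MHz and 85.6 MHz both map to 10.4 MHz.

74.4 MHz, 85.6 MHz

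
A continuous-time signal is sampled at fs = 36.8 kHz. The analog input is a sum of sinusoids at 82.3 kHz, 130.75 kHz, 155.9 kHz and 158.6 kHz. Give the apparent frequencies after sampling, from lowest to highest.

8.7 kHz, 11.4 kHz, 16.45 kHz

fs/2 = 18.4 kHz.
82.3 kHz mod fs = 8.7 kHz.
8.7 kHz ≤ fs/2 = 18.4 kHz, appears at 8.7 kHz.
130.75 kHz mod fs = 20.35 kHz.
20.35 kHz > fs/2 = 18.4 kHz, folds to fs − 20.35 kHz = 16.45 kHz.
155.9 kHz mod fs = 8.7 kHz.
8.7 kHz ≤ fs/2 = 18.4 kHz, appears at 8.7 kHz.
158.6 kHz mod fs = 11.4 kHz.
11.4 kHz ≤ fs/2 = 18.4 kHz, appears at 11.4 kHz.
Distinct values: {8.7 kHz, 11.4 kHz, 16.45 kHz}.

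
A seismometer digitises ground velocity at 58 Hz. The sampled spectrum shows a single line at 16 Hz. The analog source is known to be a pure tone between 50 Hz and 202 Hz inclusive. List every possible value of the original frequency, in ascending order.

74 Hz, 100 Hz, 132 Hz, 158 Hz, 190 Hz

Frequencies that alias to 16 Hz are k·fs ± 16 Hz for integer k ≥ 0.
k=0: 16 Hz.
k=1: 42 Hz, 74 Hz.
k=2: 100 Hz, 132 Hz.
k=3: 158 Hz, 190 Hz.
k=4: 216 Hz, 248 Hz.
Within [50 Hz, 202 Hz]: 74 Hz, 100 Hz, 132 Hz, 158 Hz, 190 Hz.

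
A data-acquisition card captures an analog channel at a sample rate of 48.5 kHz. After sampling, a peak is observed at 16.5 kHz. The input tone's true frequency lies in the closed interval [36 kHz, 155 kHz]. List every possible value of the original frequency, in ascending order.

65 kHz, 80.5 kHz, 113.5 kHz, 129 kHz

Frequencies that alias to 16.5 kHz are k·fs ± 16.5 kHz for integer k ≥ 0.
k=0: 16.5 kHz.
k=1: 32 kHz, 65 kHz.
k=2: 80.5 kHz, 113.5 kHz.
k=3: 129 kHz, 162 kHz.
k=4: 177.5 kHz, 210.5 kHz.
Within [36 kHz, 155 kHz]: 65 kHz, 80.5 kHz, 113.5 kHz, 129 kHz.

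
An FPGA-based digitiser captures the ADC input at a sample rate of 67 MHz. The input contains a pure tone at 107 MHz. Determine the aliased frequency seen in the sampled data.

107 MHz mod fs = 40 MHz.
40 MHz > fs/2 = 33.5 MHz, folds to fs − 40 MHz = 27 MHz.

27 MHz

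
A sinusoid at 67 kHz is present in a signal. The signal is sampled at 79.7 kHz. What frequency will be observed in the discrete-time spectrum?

67 kHz > fs/2 = 39.85 kHz, folds to fs − 67 kHz = 12.7 kHz.

12.7 kHz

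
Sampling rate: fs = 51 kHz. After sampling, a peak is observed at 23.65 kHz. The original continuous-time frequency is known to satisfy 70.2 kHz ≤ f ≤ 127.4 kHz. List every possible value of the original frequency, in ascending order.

Frequencies that alias to 23.65 kHz are k·fs ± 23.65 kHz for integer k ≥ 0.
k=0: 23.65 kHz.
k=1: 27.35 kHz, 74.65 kHz.
k=2: 78.35 kHz, 125.65 kHz.
k=3: 129.35 kHz, 176.65 kHz.
Within [70.2 kHz, 127.4 kHz]: 74.65 kHz, 78.35 kHz, 125.65 kHz.

74.65 kHz, 78.35 kHz, 125.65 kHz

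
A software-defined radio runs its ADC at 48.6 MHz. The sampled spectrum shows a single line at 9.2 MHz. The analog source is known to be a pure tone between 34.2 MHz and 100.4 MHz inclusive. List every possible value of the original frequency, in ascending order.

Frequencies that alias to 9.2 MHz are k·fs ± 9.2 MHz for integer k ≥ 0.
k=0: 9.2 MHz.
k=1: 39.4 MHz, 57.8 MHz.
k=2: 88 MHz, 106.4 MHz.
k=3: 136.6 MHz, 155 MHz.
Within [34.2 MHz, 100.4 MHz]: 39.4 MHz, 57.8 MHz, 88 MHz.

39.4 MHz, 57.8 MHz, 88 MHz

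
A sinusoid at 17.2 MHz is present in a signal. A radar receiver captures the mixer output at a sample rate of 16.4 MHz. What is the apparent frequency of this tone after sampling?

0.8 MHz

17.2 MHz mod fs = 0.8 MHz.
0.8 MHz ≤ fs/2 = 8.2 MHz, appears at 0.8 MHz.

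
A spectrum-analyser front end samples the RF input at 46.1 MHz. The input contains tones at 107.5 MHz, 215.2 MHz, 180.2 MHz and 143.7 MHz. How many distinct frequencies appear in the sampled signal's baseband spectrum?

fs/2 = 23.05 MHz.
107.5 MHz mod fs = 15.3 MHz.
15.3 MHz ≤ fs/2 = 23.05 MHz, appears at 15.3 MHz.
215.2 MHz mod fs = 30.8 MHz.
30.8 MHz > fs/2 = 23.05 MHz, folds to fs − 30.8 MHz = 15.3 MHz.
180.2 MHz mod fs = 41.9 MHz.
41.9 MHz > fs/2 = 23.05 MHz, folds to fs − 41.9 MHz = 4.2 MHz.
143.7 MHz mod fs = 5.4 MHz.
5.4 MHz ≤ fs/2 = 23.05 MHz, appears at 5.4 MHz.
Distinct values: {4.2 MHz, 5.4 MHz, 15.3 MHz} → 3.

3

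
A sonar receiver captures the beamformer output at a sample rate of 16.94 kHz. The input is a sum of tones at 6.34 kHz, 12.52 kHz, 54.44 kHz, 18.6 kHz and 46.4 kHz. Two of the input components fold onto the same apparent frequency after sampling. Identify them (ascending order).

12.52 kHz, 46.4 kHz

fs/2 = 8.47 kHz.
6.34 kHz ≤ fs/2 = 8.47 kHz, passes unchanged.
12.52 kHz > fs/2 = 8.47 kHz, folds to fs − 12.52 kHz = 4.42 kHz.
54.44 kHz mod fs = 3.62 kHz.
3.62 kHz ≤ fs/2 = 8.47 kHz, appears at 3.62 kHz.
18.6 kHz mod fs = 1.66 kHz.
1.66 kHz ≤ fs/2 = 8.47 kHz, appears at 1.66 kHz.
46.4 kHz mod fs = 12.52 kHz.
12.52 kHz > fs/2 = 8.47 kHz, folds to fs − 12.52 kHz = 4.42 kHz.
12.52 kHz and 46.4 kHz both map to 4.42 kHz.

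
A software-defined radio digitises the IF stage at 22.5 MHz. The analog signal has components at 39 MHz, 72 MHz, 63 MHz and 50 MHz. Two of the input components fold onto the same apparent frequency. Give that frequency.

4.5 MHz

fs/2 = 11.25 MHz.
39 MHz mod fs = 16.5 MHz.
16.5 MHz > fs/2 = 11.25 MHz, folds to fs − 16.5 MHz = 6 MHz.
72 MHz mod fs = 4.5 MHz.
4.5 MHz ≤ fs/2 = 11.25 MHz, appears at 4.5 MHz.
63 MHz mod fs = 18 MHz.
18 MHz > fs/2 = 11.25 MHz, folds to fs − 18 MHz = 4.5 MHz.
50 MHz mod fs = 5 MHz.
5 MHz ≤ fs/2 = 11.25 MHz, appears at 5 MHz.
63 MHz and 72 MHz both map to 4.5 MHz.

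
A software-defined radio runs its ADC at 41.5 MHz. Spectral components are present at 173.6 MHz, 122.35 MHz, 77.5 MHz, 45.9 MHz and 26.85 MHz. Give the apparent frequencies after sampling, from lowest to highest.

2.15 MHz, 4.4 MHz, 5.5 MHz, 7.6 MHz, 14.65 MHz

fs/2 = 20.75 MHz.
173.6 MHz mod fs = 7.6 MHz.
7.6 MHz ≤ fs/2 = 20.75 MHz, appears at 7.6 MHz.
122.35 MHz mod fs = 39.35 MHz.
39.35 MHz > fs/2 = 20.75 MHz, folds to fs − 39.35 MHz = 2.15 MHz.
77.5 MHz mod fs = 36 MHz.
36 MHz > fs/2 = 20.75 MHz, folds to fs − 36 MHz = 5.5 MHz.
45.9 MHz mod fs = 4.4 MHz.
4.4 MHz ≤ fs/2 = 20.75 MHz, appears at 4.4 MHz.
26.85 MHz > fs/2 = 20.75 MHz, folds to fs − 26.85 MHz = 14.65 MHz.
Distinct values: {2.15 MHz, 4.4 MHz, 5.5 MHz, 7.6 MHz, 14.65 MHz}.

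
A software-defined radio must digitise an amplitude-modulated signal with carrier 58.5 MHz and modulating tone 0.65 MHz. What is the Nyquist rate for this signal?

AM sidebands sit at fc ± fm = 57.85 MHz and 59.15 MHz.
Highest-frequency component: 59.15 MHz.
Nyquist rate = 2 × 59.15 MHz = 118.3 MHz.

118.3 MHz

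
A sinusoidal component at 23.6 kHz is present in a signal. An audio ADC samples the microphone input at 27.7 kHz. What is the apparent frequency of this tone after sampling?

4.1 kHz

23.6 kHz > fs/2 = 13.85 kHz, folds to fs − 23.6 kHz = 4.1 kHz.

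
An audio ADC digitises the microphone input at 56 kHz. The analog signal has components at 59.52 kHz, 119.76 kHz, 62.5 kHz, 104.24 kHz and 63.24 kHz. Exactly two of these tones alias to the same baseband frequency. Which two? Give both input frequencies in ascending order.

fs/2 = 28 kHz.
59.52 kHz mod fs = 3.52 kHz.
3.52 kHz ≤ fs/2 = 28 kHz, appears at 3.52 kHz.
119.76 kHz mod fs = 7.76 kHz.
7.76 kHz ≤ fs/2 = 28 kHz, appears at 7.76 kHz.
62.5 kHz mod fs = 6.5 kHz.
6.5 kHz ≤ fs/2 = 28 kHz, appears at 6.5 kHz.
104.24 kHz mod fs = 48.24 kHz.
48.24 kHz > fs/2 = 28 kHz, folds to fs − 48.24 kHz = 7.76 kHz.
63.24 kHz mod fs = 7.24 kHz.
7.24 kHz ≤ fs/2 = 28 kHz, appears at 7.24 kHz.
104.24 kHz and 119.76 kHz both map to 7.76 kHz.

104.24 kHz, 119.76 kHz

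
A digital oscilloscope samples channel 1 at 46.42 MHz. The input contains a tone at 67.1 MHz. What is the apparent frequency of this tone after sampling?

20.68 MHz

67.1 MHz mod fs = 20.68 MHz.
20.68 MHz ≤ fs/2 = 23.21 MHz, appears at 20.68 MHz.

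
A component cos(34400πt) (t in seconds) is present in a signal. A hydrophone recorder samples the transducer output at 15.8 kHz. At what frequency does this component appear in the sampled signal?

ω = 34400π rad/s → f = ω/(2π) = 17200 Hz = 17.2 kHz.
17.2 kHz mod fs = 1.4 kHz.
1.4 kHz ≤ fs/2 = 7.9 kHz, appears at 1.4 kHz.

1.4 kHz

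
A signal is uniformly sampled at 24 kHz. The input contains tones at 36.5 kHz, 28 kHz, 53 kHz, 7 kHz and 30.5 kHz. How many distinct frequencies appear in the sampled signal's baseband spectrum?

5

fs/2 = 12 kHz.
36.5 kHz mod fs = 12.5 kHz.
12.5 kHz > fs/2 = 12 kHz, folds to fs − 12.5 kHz = 11.5 kHz.
28 kHz mod fs = 4 kHz.
4 kHz ≤ fs/2 = 12 kHz, appears at 4 kHz.
53 kHz mod fs = 5 kHz.
5 kHz ≤ fs/2 = 12 kHz, appears at 5 kHz.
7 kHz ≤ fs/2 = 12 kHz, passes unchanged.
30.5 kHz mod fs = 6.5 kHz.
6.5 kHz ≤ fs/2 = 12 kHz, appears at 6.5 kHz.
Distinct values: {4 kHz, 5 kHz, 6.5 kHz, 7 kHz, 11.5 kHz} → 5.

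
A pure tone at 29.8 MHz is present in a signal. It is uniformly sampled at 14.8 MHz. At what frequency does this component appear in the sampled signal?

29.8 MHz mod fs = 0.2 MHz.
0.2 MHz ≤ fs/2 = 7.4 MHz, appears at 0.2 MHz.

0.2 MHz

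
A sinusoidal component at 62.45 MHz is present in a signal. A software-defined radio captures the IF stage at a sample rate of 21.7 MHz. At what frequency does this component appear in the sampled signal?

2.65 MHz

62.45 MHz mod fs = 19.05 MHz.
19.05 MHz > fs/2 = 10.85 MHz, folds to fs − 19.05 MHz = 2.65 MHz.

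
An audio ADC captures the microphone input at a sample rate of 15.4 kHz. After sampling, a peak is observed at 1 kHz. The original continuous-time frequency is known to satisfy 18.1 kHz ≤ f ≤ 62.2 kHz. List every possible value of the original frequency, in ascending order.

29.8 kHz, 31.8 kHz, 45.2 kHz, 47.2 kHz, 60.6 kHz

Frequencies that alias to 1 kHz are k·fs ± 1 kHz for integer k ≥ 0.
k=0: 1 kHz.
k=1: 14.4 kHz, 16.4 kHz.
k=2: 29.8 kHz, 31.8 kHz.
k=3: 45.2 kHz, 47.2 kHz.
k=4: 60.6 kHz, 62.6 kHz.
k=5: 76 kHz, 78 kHz.
Within [18.1 kHz, 62.2 kHz]: 29.8 kHz, 31.8 kHz, 45.2 kHz, 47.2 kHz, 60.6 kHz.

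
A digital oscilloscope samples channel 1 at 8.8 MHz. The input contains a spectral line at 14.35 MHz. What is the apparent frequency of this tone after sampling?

14.35 MHz mod fs = 5.55 MHz.
5.55 MHz > fs/2 = 4.4 MHz, folds to fs − 5.55 MHz = 3.25 MHz.

3.25 MHz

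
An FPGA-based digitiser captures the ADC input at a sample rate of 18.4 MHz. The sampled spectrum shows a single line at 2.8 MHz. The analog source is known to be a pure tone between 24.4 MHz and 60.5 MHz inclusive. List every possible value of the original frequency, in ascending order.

34 MHz, 39.6 MHz, 52.4 MHz, 58 MHz

Frequencies that alias to 2.8 MHz are k·fs ± 2.8 MHz for integer k ≥ 0.
k=0: 2.8 MHz.
k=1: 15.6 MHz, 21.2 MHz.
k=2: 34 MHz, 39.6 MHz.
k=3: 52.4 MHz, 58 MHz.
k=4: 70.8 MHz, 76.4 MHz.
Within [24.4 MHz, 60.5 MHz]: 34 MHz, 39.6 MHz, 52.4 MHz, 58 MHz.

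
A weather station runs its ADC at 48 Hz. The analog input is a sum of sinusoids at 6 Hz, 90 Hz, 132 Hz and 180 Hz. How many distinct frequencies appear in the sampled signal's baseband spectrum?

fs/2 = 24 Hz.
6 Hz ≤ fs/2 = 24 Hz, passes unchanged.
90 Hz mod fs = 42 Hz.
42 Hz > fs/2 = 24 Hz, folds to fs − 42 Hz = 6 Hz.
132 Hz mod fs = 36 Hz.
36 Hz > fs/2 = 24 Hz, folds to fs − 36 Hz = 12 Hz.
180 Hz mod fs = 36 Hz.
36 Hz > fs/2 = 24 Hz, folds to fs − 36 Hz = 12 Hz.
Distinct values: {6 Hz, 12 Hz} → 2.

2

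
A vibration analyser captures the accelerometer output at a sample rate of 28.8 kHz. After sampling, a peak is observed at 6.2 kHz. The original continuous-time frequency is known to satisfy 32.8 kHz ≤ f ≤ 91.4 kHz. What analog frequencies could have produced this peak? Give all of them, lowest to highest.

Frequencies that alias to 6.2 kHz are k·fs ± 6.2 kHz for integer k ≥ 0.
k=0: 6.2 kHz.
k=1: 22.6 kHz, 35 kHz.
k=2: 51.4 kHz, 63.8 kHz.
k=3: 80.2 kHz, 92.6 kHz.
k=4: 109 kHz, 121.4 kHz.
Within [32.8 kHz, 91.4 kHz]: 35 kHz, 51.4 kHz, 63.8 kHz, 80.2 kHz.

35 kHz, 51.4 kHz, 63.8 kHz, 80.2 kHz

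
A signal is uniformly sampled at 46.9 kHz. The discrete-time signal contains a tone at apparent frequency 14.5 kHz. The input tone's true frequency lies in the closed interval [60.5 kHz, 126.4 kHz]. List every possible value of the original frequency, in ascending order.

Frequencies that alias to 14.5 kHz are k·fs ± 14.5 kHz for integer k ≥ 0.
k=0: 14.5 kHz.
k=1: 32.4 kHz, 61.4 kHz.
k=2: 79.3 kHz, 108.3 kHz.
k=3: 126.2 kHz, 155.2 kHz.
k=4: 173.1 kHz, 202.1 kHz.
Within [60.5 kHz, 126.4 kHz]: 61.4 kHz, 79.3 kHz, 108.3 kHz, 126.2 kHz.

61.4 kHz, 79.3 kHz, 108.3 kHz, 126.2 kHz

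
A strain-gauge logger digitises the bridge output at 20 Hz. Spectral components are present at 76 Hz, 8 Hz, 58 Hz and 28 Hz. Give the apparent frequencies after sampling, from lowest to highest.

2 Hz, 4 Hz, 8 Hz

fs/2 = 10 Hz.
76 Hz mod fs = 16 Hz.
16 Hz > fs/2 = 10 Hz, folds to fs − 16 Hz = 4 Hz.
8 Hz ≤ fs/2 = 10 Hz, passes unchanged.
58 Hz mod fs = 18 Hz.
18 Hz > fs/2 = 10 Hz, folds to fs − 18 Hz = 2 Hz.
28 Hz mod fs = 8 Hz.
8 Hz ≤ fs/2 = 10 Hz, appears at 8 Hz.
Distinct values: {2 Hz, 4 Hz, 8 Hz}.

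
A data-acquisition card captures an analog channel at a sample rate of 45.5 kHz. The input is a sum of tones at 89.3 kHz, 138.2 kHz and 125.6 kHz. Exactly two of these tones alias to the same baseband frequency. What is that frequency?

fs/2 = 22.75 kHz.
89.3 kHz mod fs = 43.8 kHz.
43.8 kHz > fs/2 = 22.75 kHz, folds to fs − 43.8 kHz = 1.7 kHz.
138.2 kHz mod fs = 1.7 kHz.
1.7 kHz ≤ fs/2 = 22.75 kHz, appears at 1.7 kHz.
125.6 kHz mod fs = 34.6 kHz.
34.6 kHz > fs/2 = 22.75 kHz, folds to fs − 34.6 kHz = 10.9 kHz.
89.3 kHz and 138.2 kHz both map to 1.7 kHz.

1.7 kHz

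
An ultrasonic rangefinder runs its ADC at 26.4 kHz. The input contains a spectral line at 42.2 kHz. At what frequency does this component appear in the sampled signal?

42.2 kHz mod fs = 15.8 kHz.
15.8 kHz > fs/2 = 13.2 kHz, folds to fs − 15.8 kHz = 10.6 kHz.

10.6 kHz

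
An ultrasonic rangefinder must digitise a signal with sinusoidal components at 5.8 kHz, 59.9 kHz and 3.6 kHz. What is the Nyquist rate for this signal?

Highest-frequency component: 59.9 kHz.
Nyquist rate = 2 × 59.9 kHz = 119.8 kHz.

119.8 kHz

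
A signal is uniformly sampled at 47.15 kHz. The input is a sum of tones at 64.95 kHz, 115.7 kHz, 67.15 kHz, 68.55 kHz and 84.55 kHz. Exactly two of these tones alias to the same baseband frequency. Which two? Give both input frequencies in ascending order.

fs/2 = 23.575 kHz.
64.95 kHz mod fs = 17.8 kHz.
17.8 kHz ≤ fs/2 = 23.575 kHz, appears at 17.8 kHz.
115.7 kHz mod fs = 21.4 kHz.
21.4 kHz ≤ fs/2 = 23.575 kHz, appears at 21.4 kHz.
67.15 kHz mod fs = 20 kHz.
20 kHz ≤ fs/2 = 23.575 kHz, appears at 20 kHz.
68.55 kHz mod fs = 21.4 kHz.
21.4 kHz ≤ fs/2 = 23.575 kHz, appears at 21.4 kHz.
84.55 kHz mod fs = 37.4 kHz.
37.4 kHz > fs/2 = 23.575 kHz, folds to fs − 37.4 kHz = 9.75 kHz.
68.55 kHz and 115.7 kHz both map to 21.4 kHz.

68.55 kHz, 115.7 kHz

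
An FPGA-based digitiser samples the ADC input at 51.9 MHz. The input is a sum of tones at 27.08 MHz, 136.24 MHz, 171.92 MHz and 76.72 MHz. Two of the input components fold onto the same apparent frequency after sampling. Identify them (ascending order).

27.08 MHz, 76.72 MHz

fs/2 = 25.95 MHz.
27.08 MHz > fs/2 = 25.95 MHz, folds to fs − 27.08 MHz = 24.82 MHz.
136.24 MHz mod fs = 32.44 MHz.
32.44 MHz > fs/2 = 25.95 MHz, folds to fs − 32.44 MHz = 19.46 MHz.
171.92 MHz mod fs = 16.22 MHz.
16.22 MHz ≤ fs/2 = 25.95 MHz, appears at 16.22 MHz.
76.72 MHz mod fs = 24.82 MHz.
24.82 MHz ≤ fs/2 = 25.95 MHz, appears at 24.82 MHz.
27.08 MHz and 76.72 MHz both map to 24.82 MHz.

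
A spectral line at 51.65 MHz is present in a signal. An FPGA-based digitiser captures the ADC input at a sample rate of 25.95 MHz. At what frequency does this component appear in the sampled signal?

51.65 MHz mod fs = 25.7 MHz.
25.7 MHz > fs/2 = 12.975 MHz, folds to fs − 25.7 MHz = 0.25 MHz.

0.25 MHz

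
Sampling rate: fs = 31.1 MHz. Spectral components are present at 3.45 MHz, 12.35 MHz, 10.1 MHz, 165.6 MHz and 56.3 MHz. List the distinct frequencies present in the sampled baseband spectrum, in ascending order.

fs/2 = 15.55 MHz.
3.45 MHz ≤ fs/2 = 15.55 MHz, passes unchanged.
12.35 MHz ≤ fs/2 = 15.55 MHz, passes unchanged.
10.1 MHz ≤ fs/2 = 15.55 MHz, passes unchanged.
165.6 MHz mod fs = 10.1 MHz.
10.1 MHz ≤ fs/2 = 15.55 MHz, appears at 10.1 MHz.
56.3 MHz mod fs = 25.2 MHz.
25.2 MHz > fs/2 = 15.55 MHz, folds to fs − 25.2 MHz = 5.9 MHz.
Distinct values: {3.45 MHz, 5.9 MHz, 10.1 MHz, 12.35 MHz}.

3.45 MHz, 5.9 MHz, 10.1 MHz, 12.35 MHz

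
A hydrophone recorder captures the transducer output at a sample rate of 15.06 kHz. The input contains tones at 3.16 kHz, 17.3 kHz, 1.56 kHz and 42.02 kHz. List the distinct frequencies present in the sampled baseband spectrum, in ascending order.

fs/2 = 7.53 kHz.
3.16 kHz ≤ fs/2 = 7.53 kHz, passes unchanged.
17.3 kHz mod fs = 2.24 kHz.
2.24 kHz ≤ fs/2 = 7.53 kHz, appears at 2.24 kHz.
1.56 kHz ≤ fs/2 = 7.53 kHz, passes unchanged.
42.02 kHz mod fs = 11.9 kHz.
11.9 kHz > fs/2 = 7.53 kHz, folds to fs − 11.9 kHz = 3.16 kHz.
Distinct values: {1.56 kHz, 2.24 kHz, 3.16 kHz}.

1.56 kHz, 2.24 kHz, 3.16 kHz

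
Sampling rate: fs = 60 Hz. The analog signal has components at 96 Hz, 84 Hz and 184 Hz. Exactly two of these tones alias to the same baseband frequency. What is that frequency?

24 Hz

fs/2 = 30 Hz.
96 Hz mod fs = 36 Hz.
36 Hz > fs/2 = 30 Hz, folds to fs − 36 Hz = 24 Hz.
84 Hz mod fs = 24 Hz.
24 Hz ≤ fs/2 = 30 Hz, appears at 24 Hz.
184 Hz mod fs = 4 Hz.
4 Hz ≤ fs/2 = 30 Hz, appears at 4 Hz.
84 Hz and 96 Hz both map to 24 Hz.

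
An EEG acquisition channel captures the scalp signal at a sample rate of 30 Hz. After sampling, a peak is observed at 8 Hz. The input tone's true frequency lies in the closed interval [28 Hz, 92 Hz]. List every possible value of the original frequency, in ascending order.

Frequencies that alias to 8 Hz are k·fs ± 8 Hz for integer k ≥ 0.
k=0: 8 Hz.
k=1: 22 Hz, 38 Hz.
k=2: 52 Hz, 68 Hz.
k=3: 82 Hz, 98 Hz.
k=4: 112 Hz, 128 Hz.
Within [28 Hz, 92 Hz]: 38 Hz, 52 Hz, 68 Hz, 82 Hz.

38 Hz, 52 Hz, 68 Hz, 82 Hz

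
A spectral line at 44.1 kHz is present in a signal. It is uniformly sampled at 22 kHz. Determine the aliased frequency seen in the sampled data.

44.1 kHz mod fs = 0.1 kHz.
0.1 kHz ≤ fs/2 = 11 kHz, appears at 0.1 kHz.

0.1 kHz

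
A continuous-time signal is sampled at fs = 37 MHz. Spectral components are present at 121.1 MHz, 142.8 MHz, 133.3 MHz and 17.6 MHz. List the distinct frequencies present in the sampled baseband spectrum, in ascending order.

5.2 MHz, 10.1 MHz, 14.7 MHz, 17.6 MHz

fs/2 = 18.5 MHz.
121.1 MHz mod fs = 10.1 MHz.
10.1 MHz ≤ fs/2 = 18.5 MHz, appears at 10.1 MHz.
142.8 MHz mod fs = 31.8 MHz.
31.8 MHz > fs/2 = 18.5 MHz, folds to fs − 31.8 MHz = 5.2 MHz.
133.3 MHz mod fs = 22.3 MHz.
22.3 MHz > fs/2 = 18.5 MHz, folds to fs − 22.3 MHz = 14.7 MHz.
17.6 MHz ≤ fs/2 = 18.5 MHz, passes unchanged.
Distinct values: {5.2 MHz, 10.1 MHz, 14.7 MHz, 17.6 MHz}.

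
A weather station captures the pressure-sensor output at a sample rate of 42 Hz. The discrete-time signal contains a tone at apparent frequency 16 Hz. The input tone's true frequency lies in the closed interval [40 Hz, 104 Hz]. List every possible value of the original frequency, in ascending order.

58 Hz, 68 Hz, 100 Hz

Frequencies that alias to 16 Hz are k·fs ± 16 Hz for integer k ≥ 0.
k=0: 16 Hz.
k=1: 26 Hz, 58 Hz.
k=2: 68 Hz, 100 Hz.
k=3: 110 Hz, 142 Hz.
Within [40 Hz, 104 Hz]: 58 Hz, 68 Hz, 100 Hz.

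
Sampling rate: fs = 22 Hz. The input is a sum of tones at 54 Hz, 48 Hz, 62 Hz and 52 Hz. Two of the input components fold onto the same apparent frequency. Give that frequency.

4 Hz

fs/2 = 11 Hz.
54 Hz mod fs = 10 Hz.
10 Hz ≤ fs/2 = 11 Hz, appears at 10 Hz.
48 Hz mod fs = 4 Hz.
4 Hz ≤ fs/2 = 11 Hz, appears at 4 Hz.
62 Hz mod fs = 18 Hz.
18 Hz > fs/2 = 11 Hz, folds to fs − 18 Hz = 4 Hz.
52 Hz mod fs = 8 Hz.
8 Hz ≤ fs/2 = 11 Hz, appears at 8 Hz.
48 Hz and 62 Hz both map to 4 Hz.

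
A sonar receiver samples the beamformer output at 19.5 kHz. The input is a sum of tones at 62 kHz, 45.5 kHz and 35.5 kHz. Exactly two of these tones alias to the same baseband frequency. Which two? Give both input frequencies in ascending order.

fs/2 = 9.75 kHz.
62 kHz mod fs = 3.5 kHz.
3.5 kHz ≤ fs/2 = 9.75 kHz, appears at 3.5 kHz.
45.5 kHz mod fs = 6.5 kHz.
6.5 kHz ≤ fs/2 = 9.75 kHz, appears at 6.5 kHz.
35.5 kHz mod fs = 16 kHz.
16 kHz > fs/2 = 9.75 kHz, folds to fs − 16 kHz = 3.5 kHz.
35.5 kHz and 62 kHz both map to 3.5 kHz.

35.5 kHz, 62 kHz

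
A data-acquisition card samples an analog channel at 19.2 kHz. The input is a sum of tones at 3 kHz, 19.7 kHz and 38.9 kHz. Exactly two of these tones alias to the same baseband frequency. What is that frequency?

0.5 kHz

fs/2 = 9.6 kHz.
3 kHz ≤ fs/2 = 9.6 kHz, passes unchanged.
19.7 kHz mod fs = 0.5 kHz.
0.5 kHz ≤ fs/2 = 9.6 kHz, appears at 0.5 kHz.
38.9 kHz mod fs = 0.5 kHz.
0.5 kHz ≤ fs/2 = 9.6 kHz, appears at 0.5 kHz.
19.7 kHz and 38.9 kHz both map to 0.5 kHz.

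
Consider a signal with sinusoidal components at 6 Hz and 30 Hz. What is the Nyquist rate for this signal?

60 Hz

Highest-frequency component: 30 Hz.
Nyquist rate = 2 × 30 Hz = 60 Hz.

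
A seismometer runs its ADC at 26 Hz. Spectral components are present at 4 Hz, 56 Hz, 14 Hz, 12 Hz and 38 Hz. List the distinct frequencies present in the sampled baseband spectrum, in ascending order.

fs/2 = 13 Hz.
4 Hz ≤ fs/2 = 13 Hz, passes unchanged.
56 Hz mod fs = 4 Hz.
4 Hz ≤ fs/2 = 13 Hz, appears at 4 Hz.
14 Hz > fs/2 = 13 Hz, folds to fs − 14 Hz = 12 Hz.
12 Hz ≤ fs/2 = 13 Hz, passes unchanged.
38 Hz mod fs = 12 Hz.
12 Hz ≤ fs/2 = 13 Hz, appears at 12 Hz.
Distinct values: {4 Hz, 12 Hz}.

4 Hz, 12 Hz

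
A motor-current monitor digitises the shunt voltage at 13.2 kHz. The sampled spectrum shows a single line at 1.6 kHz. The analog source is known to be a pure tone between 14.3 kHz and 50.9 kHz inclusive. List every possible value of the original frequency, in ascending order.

Frequencies that alias to 1.6 kHz are k·fs ± 1.6 kHz for integer k ≥ 0.
k=0: 1.6 kHz.
k=1: 11.6 kHz, 14.8 kHz.
k=2: 24.8 kHz, 28 kHz.
k=3: 38 kHz, 41.2 kHz.
k=4: 51.2 kHz, 54.4 kHz.
Within [14.3 kHz, 50.9 kHz]: 14.8 kHz, 24.8 kHz, 28 kHz, 38 kHz, 41.2 kHz.

14.8 kHz, 24.8 kHz, 28 kHz, 38 kHz, 41.2 kHz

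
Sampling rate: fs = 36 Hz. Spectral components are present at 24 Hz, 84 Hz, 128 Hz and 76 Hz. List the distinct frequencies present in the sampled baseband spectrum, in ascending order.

fs/2 = 18 Hz.
24 Hz > fs/2 = 18 Hz, folds to fs − 24 Hz = 12 Hz.
84 Hz mod fs = 12 Hz.
12 Hz ≤ fs/2 = 18 Hz, appears at 12 Hz.
128 Hz mod fs = 20 Hz.
20 Hz > fs/2 = 18 Hz, folds to fs − 20 Hz = 16 Hz.
76 Hz mod fs = 4 Hz.
4 Hz ≤ fs/2 = 18 Hz, appears at 4 Hz.
Distinct values: {4 Hz, 12 Hz, 16 Hz}.

4 Hz, 12 Hz, 16 Hz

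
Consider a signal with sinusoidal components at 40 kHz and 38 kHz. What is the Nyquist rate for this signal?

Highest-frequency component: 40 kHz.
Nyquist rate = 2 × 40 kHz = 80 kHz.

80 kHz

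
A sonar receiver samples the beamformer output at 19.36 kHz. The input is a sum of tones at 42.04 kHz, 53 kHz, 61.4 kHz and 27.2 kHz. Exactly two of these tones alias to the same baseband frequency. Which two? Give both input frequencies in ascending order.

fs/2 = 9.68 kHz.
42.04 kHz mod fs = 3.32 kHz.
3.32 kHz ≤ fs/2 = 9.68 kHz, appears at 3.32 kHz.
53 kHz mod fs = 14.28 kHz.
14.28 kHz > fs/2 = 9.68 kHz, folds to fs − 14.28 kHz = 5.08 kHz.
61.4 kHz mod fs = 3.32 kHz.
3.32 kHz ≤ fs/2 = 9.68 kHz, appears at 3.32 kHz.
27.2 kHz mod fs = 7.84 kHz.
7.84 kHz ≤ fs/2 = 9.68 kHz, appears at 7.84 kHz.
42.04 kHz and 61.4 kHz both map to 3.32 kHz.

42.04 kHz, 61.4 kHz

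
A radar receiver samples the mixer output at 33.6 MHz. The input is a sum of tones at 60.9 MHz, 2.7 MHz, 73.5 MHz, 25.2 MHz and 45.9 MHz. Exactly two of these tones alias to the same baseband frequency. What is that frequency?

6.3 MHz

fs/2 = 16.8 MHz.
60.9 MHz mod fs = 27.3 MHz.
27.3 MHz > fs/2 = 16.8 MHz, folds to fs − 27.3 MHz = 6.3 MHz.
2.7 MHz ≤ fs/2 = 16.8 MHz, passes unchanged.
73.5 MHz mod fs = 6.3 MHz.
6.3 MHz ≤ fs/2 = 16.8 MHz, appears at 6.3 MHz.
25.2 MHz > fs/2 = 16.8 MHz, folds to fs − 25.2 MHz = 8.4 MHz.
45.9 MHz mod fs = 12.3 MHz.
12.3 MHz ≤ fs/2 = 16.8 MHz, appears at 12.3 MHz.
60.9 MHz and 73.5 MHz both map to 6.3 MHz.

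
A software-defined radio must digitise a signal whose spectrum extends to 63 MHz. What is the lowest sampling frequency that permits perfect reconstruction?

Nyquist rate = 2 × 63 MHz = 126 MHz.

126 MHz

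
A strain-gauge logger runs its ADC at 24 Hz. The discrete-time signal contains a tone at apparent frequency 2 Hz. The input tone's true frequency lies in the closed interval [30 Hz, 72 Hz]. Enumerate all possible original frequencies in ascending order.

Frequencies that alias to 2 Hz are k·fs ± 2 Hz for integer k ≥ 0.
k=0: 2 Hz.
k=1: 22 Hz, 26 Hz.
k=2: 46 Hz, 50 Hz.
k=3: 70 Hz, 74 Hz.
k=4: 94 Hz, 98 Hz.
Within [30 Hz, 72 Hz]: 46 Hz, 50 Hz, 70 Hz.

46 Hz, 50 Hz, 70 Hz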